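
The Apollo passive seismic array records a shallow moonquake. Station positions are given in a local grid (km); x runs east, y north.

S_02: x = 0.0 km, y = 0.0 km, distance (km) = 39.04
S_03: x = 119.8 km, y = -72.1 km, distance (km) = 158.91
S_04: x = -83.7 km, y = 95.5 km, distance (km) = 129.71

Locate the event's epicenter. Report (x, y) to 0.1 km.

x ≈ -31.4 km, y ≈ -23.2 km

Circle about each station: x² + y² = 39.04²; (x − 119.8)² + (y + 72.1)² = 158.91²; (x + 83.7)² + (y − 95.5)² = 129.71².
Subtracting pairs of circle equations eliminates x²+y² and gives linear equations (the radical axes):
239.6 x − 144.2 y = -4177.82
-167.4 x + 191.0 y = 825.38
Solving the 2×2 system: x ≈ -31.4, y ≈ -23.2 km.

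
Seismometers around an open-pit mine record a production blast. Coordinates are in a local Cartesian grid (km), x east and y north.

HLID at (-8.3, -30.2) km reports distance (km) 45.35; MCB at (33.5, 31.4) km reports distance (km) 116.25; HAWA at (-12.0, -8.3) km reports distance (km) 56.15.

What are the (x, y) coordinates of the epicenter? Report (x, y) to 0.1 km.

Circle about each station: (x + 8.3)² + (y + 30.2)² = 45.35²; (x − 33.5)² + (y − 31.4)² = 116.25²; (x + 12.0)² + (y + 8.3)² = 56.15².
Subtracting the HLID equation from the MCB and HAWA equations removes the quadratic terms:
83.6 x + 123.2 y = -10330.16
-7.4 x + 43.8 y = -1864.24
Solving the 2×2 system: x ≈ -48.7, y ≈ -50.8 km.
Check against HLID (with the unrounded x, y): √((x + 8.3)²+(y + 30.2)²) = 45.36 ≈ 45.35 km. ✓

x ≈ -48.7 km, y ≈ -50.8 km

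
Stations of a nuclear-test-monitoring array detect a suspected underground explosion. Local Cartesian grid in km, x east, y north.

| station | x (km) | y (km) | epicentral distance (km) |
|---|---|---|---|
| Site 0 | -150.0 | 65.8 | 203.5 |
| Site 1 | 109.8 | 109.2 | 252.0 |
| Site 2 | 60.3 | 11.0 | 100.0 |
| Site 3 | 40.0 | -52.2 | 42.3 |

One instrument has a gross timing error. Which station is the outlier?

Solve using three stations at a time. Using Site 0, Site 2, Site 3 (subtract circle equations pairwise → linear system) gives (x, y) ≈ (1.6, -70.0).
Distances from that point to each station vs reported:
  Site 0: calculated 203.5 vs reported 203.5 → residual 0.0 km
  Site 1: calculated 209.3 vs reported 252.0 → residual 42.7 km
  Site 2: calculated 100.0 vs reported 100.0 → residual 0.0 km
  Site 3: calculated 42.3 vs reported 42.3 → residual 0.0 km
Site 0, Site 2, Site 3 are mutually consistent (residuals ≈ 0); Site 1 is off by 42.7 km.

Site 1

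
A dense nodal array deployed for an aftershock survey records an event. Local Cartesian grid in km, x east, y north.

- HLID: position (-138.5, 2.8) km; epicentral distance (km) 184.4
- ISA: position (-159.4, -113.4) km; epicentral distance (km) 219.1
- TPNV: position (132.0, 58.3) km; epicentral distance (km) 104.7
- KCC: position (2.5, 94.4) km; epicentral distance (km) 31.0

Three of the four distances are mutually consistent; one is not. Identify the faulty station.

Solve using three stations at a time. Using HLID, TPNV, KCC (subtract circle equations pairwise → linear system) gives (x, y) ≈ (29.4, 79.1).
Distances from that point to each station vs reported:
  HLID: calculated 184.4 vs reported 184.4 → residual 0.0 km
  ISA: calculated 269.6 vs reported 219.1 → residual 50.5 km
  TPNV: calculated 104.7 vs reported 104.7 → residual 0.0 km
  KCC: calculated 31.0 vs reported 31.0 → residual 0.0 km
HLID, TPNV, KCC are mutually consistent (residuals ≈ 0); ISA is off by 50.5 km.

ISA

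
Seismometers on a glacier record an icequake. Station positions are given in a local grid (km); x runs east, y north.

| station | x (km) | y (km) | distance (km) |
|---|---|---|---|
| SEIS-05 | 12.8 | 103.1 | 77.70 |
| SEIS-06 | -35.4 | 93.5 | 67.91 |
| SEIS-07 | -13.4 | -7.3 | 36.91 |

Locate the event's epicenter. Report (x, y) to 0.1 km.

Circle about each station: (x − 12.8)² + (y − 103.1)² = 77.70²; (x + 35.4)² + (y − 93.5)² = 67.91²; (x + 13.4)² + (y + 7.3)² = 36.91².
Subtracting the SEIS-05 equation from the SEIS-06 and SEIS-07 equations removes the quadratic terms:
-96.4 x − 19.2 y = 627.48
-52.4 x − 220.8 y = -5885.66
Solving the 2×2 system: x ≈ -12.4, y ≈ 29.6 km.

(-12.4, 29.6)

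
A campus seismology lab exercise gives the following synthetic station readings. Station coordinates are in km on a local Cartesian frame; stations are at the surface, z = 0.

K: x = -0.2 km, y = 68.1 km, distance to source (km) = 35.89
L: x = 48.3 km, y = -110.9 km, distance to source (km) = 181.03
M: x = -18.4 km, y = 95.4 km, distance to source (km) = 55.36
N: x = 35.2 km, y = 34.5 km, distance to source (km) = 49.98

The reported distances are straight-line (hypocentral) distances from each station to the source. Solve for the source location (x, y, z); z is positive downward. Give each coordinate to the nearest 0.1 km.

Each station gives a sphere (x−x_i)² + (y−y_i)² + z² = d_i² (stations at z=0).
Subtracting the K sphere from L and M: z² cancels, leaving linear equations in x and y:
97.0 x − 358.0 y = -21489.72
-36.4 x + 54.6 y = 3025.43
Solving: x ≈ 11.666, y ≈ 63.188 km (keep extra digits for the depth step; rounded: 11.7, 63.2).
Then from the K sphere: z² = 35.89² − (x + 0.2)² − (y − 68.1)² with x = 11.666, y = 63.188, so z ≈ 33.514 ≈ 33.5 km.

(11.7, 63.2, 33.5)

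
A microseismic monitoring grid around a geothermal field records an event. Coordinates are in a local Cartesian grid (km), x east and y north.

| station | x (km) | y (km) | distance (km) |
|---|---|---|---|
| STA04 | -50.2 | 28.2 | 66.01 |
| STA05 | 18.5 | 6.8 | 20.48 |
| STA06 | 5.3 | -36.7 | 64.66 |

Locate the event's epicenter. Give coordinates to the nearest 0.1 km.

Circle about each station: (x + 50.2)² + (y − 28.2)² = 66.01²; (x − 18.5)² + (y − 6.8)² = 20.48²; (x − 5.3)² + (y + 36.7)² = 64.66².
Subtracting the STA04 equation from the STA05 and STA06 equations removes the quadratic terms:
137.4 x − 42.8 y = 1011.10
111.0 x − 129.8 y = -1763.90
Solving the 2×2 system: x ≈ 15.8, y ≈ 27.1 km.
Check against STA04 (with the unrounded x, y): √((x + 50.2)²+(y − 28.2)²) = 66.01 ≈ 66.01 km. ✓

15.8 km east, 27.1 km north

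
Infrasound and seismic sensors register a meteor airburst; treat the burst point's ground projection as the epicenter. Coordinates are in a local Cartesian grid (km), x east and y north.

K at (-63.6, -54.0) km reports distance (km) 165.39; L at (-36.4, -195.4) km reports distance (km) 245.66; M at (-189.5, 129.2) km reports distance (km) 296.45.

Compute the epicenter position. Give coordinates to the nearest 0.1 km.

(85.3, 18.0)

Circle about each station: (x + 63.6)² + (y + 54.0)² = 165.39²; (x + 36.4)² + (y + 195.4)² = 245.66²; (x + 189.5)² + (y − 129.2)² = 296.45².
Subtracting the K equation from the L and M equations removes the quadratic terms:
54.4 x − 282.8 y = -449.82
-251.8 x + 366.4 y = -14886.82
Solving the 2×2 system: x ≈ 85.3, y ≈ 18.0 km.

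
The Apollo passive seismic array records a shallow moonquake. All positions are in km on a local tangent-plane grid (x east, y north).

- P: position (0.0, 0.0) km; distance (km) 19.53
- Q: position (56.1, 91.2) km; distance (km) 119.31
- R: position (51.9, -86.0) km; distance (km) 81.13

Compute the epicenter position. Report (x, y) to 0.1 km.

(7.8, -17.9)

Circle about each station: x² + y² = 19.53²; (x − 56.1)² + (y − 91.2)² = 119.31²; (x − 51.9)² + (y + 86.0)² = 81.13².
Subtracting pairs of circle equations eliminates x²+y² and gives linear equations (the radical axes):
112.2 x + 182.4 y = -2388.81
103.8 x − 172.0 y = 3888.95
Solving the 2×2 system: x ≈ 7.8, y ≈ -17.9 km.
Check against P (with the unrounded x, y): √(x²+y²) = 19.53 ≈ 19.53 km. ✓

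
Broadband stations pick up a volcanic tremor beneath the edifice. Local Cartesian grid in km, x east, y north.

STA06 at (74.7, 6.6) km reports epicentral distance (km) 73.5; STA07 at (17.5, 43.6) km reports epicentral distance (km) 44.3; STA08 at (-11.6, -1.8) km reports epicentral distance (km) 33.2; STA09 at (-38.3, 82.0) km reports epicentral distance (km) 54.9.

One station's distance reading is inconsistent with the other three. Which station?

STA06

Solve using three stations at a time. Using STA07, STA08, STA09 (subtract circle equations pairwise → linear system) gives (x, y) ≈ (-24.3, 28.9).
Distances from that point to each station vs reported:
  STA06: calculated 101.5 vs reported 73.5 → residual 28.0 km
  STA07: calculated 44.3 vs reported 44.3 → residual 0.0 km
  STA08: calculated 33.2 vs reported 33.2 → residual 0.0 km
  STA09: calculated 54.9 vs reported 54.9 → residual 0.0 km
STA07, STA08, STA09 are mutually consistent (residuals ≈ 0); STA06 is off by 28.0 km.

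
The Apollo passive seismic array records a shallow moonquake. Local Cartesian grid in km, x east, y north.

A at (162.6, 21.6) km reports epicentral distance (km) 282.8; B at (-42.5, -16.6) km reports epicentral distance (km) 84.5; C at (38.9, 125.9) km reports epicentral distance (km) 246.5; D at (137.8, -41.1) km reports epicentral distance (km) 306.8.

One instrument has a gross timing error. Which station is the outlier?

Solve using three stations at a time. Using A, B, C (subtract circle equations pairwise → linear system) gives (x, y) ≈ (-102.9, -75.7).
Distances from that point to each station vs reported:
  A: calculated 282.8 vs reported 282.8 → residual 0.0 km
  B: calculated 84.5 vs reported 84.5 → residual 0.0 km
  C: calculated 246.5 vs reported 246.5 → residual 0.0 km
  D: calculated 243.2 vs reported 306.8 → residual 63.6 km
A, B, C are mutually consistent (residuals ≈ 0); D is off by 63.6 km.

D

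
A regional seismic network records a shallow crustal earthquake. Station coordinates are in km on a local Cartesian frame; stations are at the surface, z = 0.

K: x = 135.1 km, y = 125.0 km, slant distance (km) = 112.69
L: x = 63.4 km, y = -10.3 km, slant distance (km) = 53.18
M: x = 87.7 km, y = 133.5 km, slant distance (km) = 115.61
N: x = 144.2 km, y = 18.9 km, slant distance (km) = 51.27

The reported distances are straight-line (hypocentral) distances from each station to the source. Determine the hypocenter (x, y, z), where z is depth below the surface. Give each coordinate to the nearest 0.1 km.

x ≈ 99.0 km, y ≈ 21.0 km, depth ≈ 24.1 km

Each station gives a sphere (x−x_i)² + (y−y_i)² + z² = d_i² (stations at z=0).
Subtracting the K sphere from L and M: z² cancels, leaving linear equations in x and y:
-143.4 x − 270.6 y = -19880.44
-94.8 x + 17.0 y = -9030.11
Solving: x ≈ 99.019, y ≈ 20.994 km (keep extra digits for the depth step; rounded: 99.0, 21.0).
Then from the K sphere: z² = 112.69² − (x − 135.1)² − (y − 125.0)² with x = 99.019, y = 20.994, so z ≈ 24.082 ≈ 24.1 km.
Check against N (with the unrounded solution): distance 51.24 ≈ 51.27 km. ✓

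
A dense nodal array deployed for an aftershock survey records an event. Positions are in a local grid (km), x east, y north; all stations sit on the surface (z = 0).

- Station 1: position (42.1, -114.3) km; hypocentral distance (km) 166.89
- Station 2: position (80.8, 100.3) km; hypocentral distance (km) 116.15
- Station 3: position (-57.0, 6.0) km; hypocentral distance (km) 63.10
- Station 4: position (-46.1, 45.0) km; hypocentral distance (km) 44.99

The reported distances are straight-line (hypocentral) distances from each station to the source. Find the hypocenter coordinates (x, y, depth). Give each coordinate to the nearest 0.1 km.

(-13.6, 40.0, 30.7)

Each station gives a sphere (x−x_i)² + (y−y_i)² + z² = d_i² (stations at z=0).
Subtracting the Station 1 sphere from Station 2 and Station 3: z² cancels, leaving linear equations in x and y:
77.4 x + 429.2 y = 16113.28
-198.2 x + 240.6 y = 12318.76
Solving: x ≈ -13.602, y ≈ 39.995 km (keep extra digits for the depth step; rounded: -13.6, 40.0).
Then from the Station 1 sphere: z² = 166.89² − (x − 42.1)² − (y + 114.3)² with x = -13.602, y = 39.995, so z ≈ 30.702 ≈ 30.7 km.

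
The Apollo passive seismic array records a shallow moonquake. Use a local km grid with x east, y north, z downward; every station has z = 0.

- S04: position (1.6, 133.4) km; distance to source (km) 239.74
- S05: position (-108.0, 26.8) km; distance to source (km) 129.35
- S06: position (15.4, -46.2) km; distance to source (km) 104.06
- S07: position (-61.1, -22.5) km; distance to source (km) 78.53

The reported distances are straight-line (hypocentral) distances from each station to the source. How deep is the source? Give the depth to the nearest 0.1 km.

z ≈ 34.3 km

Each station gives a sphere (x−x_i)² + (y−y_i)² + z² = d_i² (stations at z=0).
Subtracting the S04 sphere from S05 and S06: z² cancels, leaving linear equations in x and y:
-219.2 x − 213.2 y = 35327.97
27.6 x − 359.2 y = 31220.26
Solving: x ≈ -71.302, y ≈ -92.395 km (keep extra digits for the depth step; rounded: -71.3, -92.4).
Then from the S04 sphere: z² = 239.74² − (x − 1.6)² − (y − 133.4)² with x = -71.302, y = -92.395, so z ≈ 34.310 ≈ 34.3 km.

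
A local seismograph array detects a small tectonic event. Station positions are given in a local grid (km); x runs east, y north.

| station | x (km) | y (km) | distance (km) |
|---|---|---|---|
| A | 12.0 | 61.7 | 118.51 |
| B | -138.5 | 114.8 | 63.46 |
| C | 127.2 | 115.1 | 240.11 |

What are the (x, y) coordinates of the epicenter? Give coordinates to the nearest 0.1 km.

(-106.5, 60.0)

Circle about each station: (x − 12.0)² + (y − 61.7)² = 118.51²; (x + 138.5)² + (y − 114.8)² = 63.46²; (x − 127.2)² + (y − 115.1)² = 240.11².
Subtracting pairs of circle equations eliminates x²+y² and gives linear equations (the radical axes):
-301.0 x + 106.2 y = 38427.85
230.4 x + 106.8 y = -18131.23
Solving the 2×2 system: x ≈ -106.5, y ≈ 60.0 km.
Check against A (with the unrounded x, y): √((x − 12.0)²+(y − 61.7)²) = 118.51 ≈ 118.51 km. ✓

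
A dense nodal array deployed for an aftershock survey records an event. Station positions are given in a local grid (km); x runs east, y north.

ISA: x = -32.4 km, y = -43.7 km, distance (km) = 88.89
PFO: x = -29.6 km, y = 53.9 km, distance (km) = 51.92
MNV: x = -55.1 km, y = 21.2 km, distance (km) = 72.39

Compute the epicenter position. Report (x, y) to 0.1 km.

Circle about each station: (x + 32.4)² + (y + 43.7)² = 88.89²; (x + 29.6)² + (y − 53.9)² = 51.92²; (x + 55.1)² + (y − 21.2)² = 72.39².
Subtracting the ISA equation from the PFO and MNV equations removes the quadratic terms:
5.6 x + 195.2 y = 6027.67
-45.4 x + 129.8 y = 3187.12
Solving the 2×2 system: x ≈ 16.7, y ≈ 30.4 km.

(16.7, 30.4)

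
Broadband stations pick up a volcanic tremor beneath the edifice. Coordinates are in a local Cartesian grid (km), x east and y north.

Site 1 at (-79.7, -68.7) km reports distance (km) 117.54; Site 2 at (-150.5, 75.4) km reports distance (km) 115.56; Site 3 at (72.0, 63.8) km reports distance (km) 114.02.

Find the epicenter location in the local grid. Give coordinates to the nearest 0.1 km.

Circle about each station: (x + 79.7)² + (y + 68.7)² = 117.54²; (x + 150.5)² + (y − 75.4)² = 115.56²; (x − 72.0)² + (y − 63.8)² = 114.02².
Subtracting the Site 1 equation from the Site 2 and Site 3 equations removes the quadratic terms:
-141.6 x + 288.2 y = 17725.17
303.4 x + 265.0 y = -1002.25
Solving the 2×2 system: x ≈ -39.9, y ≈ 41.9 km.
Check against Site 1 (with the unrounded x, y): √((x + 79.7)²+(y + 68.7)²) = 117.54 ≈ 117.54 km. ✓

-39.9 km east, 41.9 km north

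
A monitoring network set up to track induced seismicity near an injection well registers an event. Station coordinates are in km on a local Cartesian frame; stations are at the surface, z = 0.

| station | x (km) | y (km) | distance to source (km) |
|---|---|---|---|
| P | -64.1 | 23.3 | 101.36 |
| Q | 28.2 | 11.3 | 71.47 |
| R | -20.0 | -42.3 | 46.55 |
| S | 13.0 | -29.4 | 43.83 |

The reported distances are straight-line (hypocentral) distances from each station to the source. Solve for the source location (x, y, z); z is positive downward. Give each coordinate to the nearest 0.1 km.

x ≈ 2.4 km, y ≈ -41.4 km, depth ≈ 40.8 km

Each station gives a sphere (x−x_i)² + (y−y_i)² + z² = d_i² (stations at z=0).
Subtracting the P sphere from Q and R: z² cancels, leaving linear equations in x and y:
184.6 x − 24.0 y = 1437.12
88.2 x − 131.2 y = 5644.54
Solving: x ≈ 2.402, y ≈ -41.408 km (keep extra digits for the depth step; rounded: 2.4, -41.4).
Then from the P sphere: z² = 101.36² − (x + 64.1)² − (y − 23.3)² with x = 2.402, y = -41.408, so z ≈ 40.795 ≈ 40.8 km.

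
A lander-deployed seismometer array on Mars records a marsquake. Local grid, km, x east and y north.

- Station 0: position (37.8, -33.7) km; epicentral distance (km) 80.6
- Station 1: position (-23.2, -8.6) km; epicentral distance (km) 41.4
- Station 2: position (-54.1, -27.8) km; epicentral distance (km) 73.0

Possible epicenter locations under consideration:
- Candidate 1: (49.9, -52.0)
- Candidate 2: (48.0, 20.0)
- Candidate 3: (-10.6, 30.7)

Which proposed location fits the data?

For each candidate, compare |candidate − station| to the reported distance:
Candidate 1: residuals Station 0 58.7, Station 1 43.6, Station 2 33.8 → max 58.7 km
Candidate 2: residuals Station 0 25.9, Station 1 35.3, Station 2 39.7 → max 39.7 km
Candidate 3: residuals Station 0 0.0, Station 1 0.1, Station 2 0.1 → max 0.1 km
Only Candidate 3 has all residuals ≈ 0.

Candidate 3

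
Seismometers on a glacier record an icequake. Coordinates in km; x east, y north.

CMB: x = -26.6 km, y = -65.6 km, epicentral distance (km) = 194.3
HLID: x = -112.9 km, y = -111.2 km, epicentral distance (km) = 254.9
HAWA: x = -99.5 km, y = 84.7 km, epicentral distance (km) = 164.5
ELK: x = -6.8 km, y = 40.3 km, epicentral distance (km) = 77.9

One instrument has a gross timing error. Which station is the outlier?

CMB

Solve using three stations at a time. Using HLID, HAWA, ELK (subtract circle equations pairwise → linear system) gives (x, y) ≈ (64.5, 71.8).
Distances from that point to each station vs reported:
  CMB: calculated 164.9 vs reported 194.3 → residual 29.4 km
  HLID: calculated 254.9 vs reported 254.9 → residual 0.0 km
  HAWA: calculated 164.6 vs reported 164.5 → residual 0.1 km
  ELK: calculated 78.0 vs reported 77.9 → residual 0.1 km
HLID, HAWA, ELK are mutually consistent (residuals ≈ 0); CMB is off by 29.4 km.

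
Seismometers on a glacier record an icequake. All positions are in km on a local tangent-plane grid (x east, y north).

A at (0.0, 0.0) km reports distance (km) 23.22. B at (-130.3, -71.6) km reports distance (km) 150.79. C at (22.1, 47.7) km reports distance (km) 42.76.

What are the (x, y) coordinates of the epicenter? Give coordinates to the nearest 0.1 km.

Circle about each station: x² + y² = 23.22²; (x + 130.3)² + (y + 71.6)² = 150.79²; (x − 22.1)² + (y − 47.7)² = 42.76².
Subtracting the A equation from the B and C equations removes the quadratic terms:
-260.6 x − 143.2 y = -93.81
44.2 x + 95.4 y = 1474.45
Solving the 2×2 system: x ≈ -10.9, y ≈ 20.5 km.
Check against A (with the unrounded x, y): √(x²+y²) = 23.23 ≈ 23.22 km. ✓

x ≈ -10.9 km, y ≈ 20.5 km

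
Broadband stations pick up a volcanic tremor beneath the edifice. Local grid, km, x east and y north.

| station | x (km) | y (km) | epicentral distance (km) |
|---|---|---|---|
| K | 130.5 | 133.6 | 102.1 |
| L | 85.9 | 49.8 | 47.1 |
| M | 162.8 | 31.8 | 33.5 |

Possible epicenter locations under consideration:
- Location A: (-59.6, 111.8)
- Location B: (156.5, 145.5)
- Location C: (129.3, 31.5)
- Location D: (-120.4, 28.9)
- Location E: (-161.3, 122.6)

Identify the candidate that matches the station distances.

Location C

For each candidate, compare |candidate − station| to the reported distance:
Location A: residuals K 89.2, L 111.1, M 202.9 → max 202.9 km
Location B: residuals K 73.5, L 71.8, M 80.4 → max 80.4 km
Location C: residuals K 0.0, L 0.0, M 0.0 → max 0.0 km
Location D: residuals K 169.8, L 160.3, M 249.7 → max 249.7 km
Location E: residuals K 189.9, L 210.6, M 303.1 → max 303.1 km
Only Location C has all residuals ≈ 0.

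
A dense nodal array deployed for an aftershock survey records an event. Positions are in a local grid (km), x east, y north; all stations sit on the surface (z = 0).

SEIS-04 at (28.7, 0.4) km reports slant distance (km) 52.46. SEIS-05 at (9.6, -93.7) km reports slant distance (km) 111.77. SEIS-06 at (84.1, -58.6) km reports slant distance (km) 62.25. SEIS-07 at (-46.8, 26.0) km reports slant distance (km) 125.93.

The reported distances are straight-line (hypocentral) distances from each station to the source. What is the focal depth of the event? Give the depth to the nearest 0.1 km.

Each station gives a sphere (x−x_i)² + (y−y_i)² + z² = d_i² (stations at z=0).
Subtracting the SEIS-04 sphere from SEIS-05 and SEIS-06: z² cancels, leaving linear equations in x and y:
-38.2 x − 188.2 y = -1692.48
110.8 x − 118.0 y = 8559.91
Solving: x ≈ 71.399, y ≈ -5.499 km (keep extra digits for the depth step; rounded: 71.4, -5.5).
Then from the SEIS-04 sphere: z² = 52.46² − (x − 28.7)² − (y − 0.4)² with x = 71.399, y = -5.499, so z ≈ 29.901 ≈ 29.9 km.

29.9 km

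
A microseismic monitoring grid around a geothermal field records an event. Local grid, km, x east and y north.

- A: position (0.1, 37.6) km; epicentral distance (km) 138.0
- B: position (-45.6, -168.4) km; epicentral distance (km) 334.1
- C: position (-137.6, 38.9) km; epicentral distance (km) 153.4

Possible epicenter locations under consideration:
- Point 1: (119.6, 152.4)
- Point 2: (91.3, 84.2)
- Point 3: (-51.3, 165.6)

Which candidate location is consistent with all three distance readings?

For each candidate, compare |candidate − station| to the reported distance:
Point 1: residuals A 27.7, B 26.7, C 127.7 → max 127.7 km
Point 2: residuals A 35.6, B 46.8, C 79.9 → max 79.9 km
Point 3: residuals A 0.1, B 0.1, C 0.1 → max 0.1 km
Only Point 3 has all residuals ≈ 0.

Point 3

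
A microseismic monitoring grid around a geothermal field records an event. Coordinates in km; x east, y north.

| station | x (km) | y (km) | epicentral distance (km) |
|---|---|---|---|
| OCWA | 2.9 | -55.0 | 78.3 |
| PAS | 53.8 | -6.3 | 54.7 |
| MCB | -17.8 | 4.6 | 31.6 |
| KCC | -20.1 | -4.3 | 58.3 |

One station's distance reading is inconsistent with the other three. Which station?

KCC

Solve using three stations at a time. Using OCWA, PAS, MCB (subtract circle equations pairwise → linear system) gives (x, y) ≈ (7.7, 23.1).
Distances from that point to each station vs reported:
  OCWA: calculated 78.3 vs reported 78.3 → residual 0.0 km
  PAS: calculated 54.7 vs reported 54.7 → residual 0.0 km
  MCB: calculated 31.5 vs reported 31.6 → residual 0.1 km
  KCC: calculated 39.1 vs reported 58.3 → residual 19.2 km
OCWA, PAS, MCB are mutually consistent (residuals ≈ 0); KCC is off by 19.2 km.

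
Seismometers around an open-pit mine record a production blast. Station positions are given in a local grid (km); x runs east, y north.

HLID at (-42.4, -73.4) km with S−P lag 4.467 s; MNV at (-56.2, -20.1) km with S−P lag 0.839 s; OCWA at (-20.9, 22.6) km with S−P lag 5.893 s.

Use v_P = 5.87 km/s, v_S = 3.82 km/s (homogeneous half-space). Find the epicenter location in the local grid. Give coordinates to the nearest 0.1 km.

(-60.7, -28.1)

Distance from S−P lag: d = Δt · v_P v_S / (v_P − v_S) = Δt · (5.87·3.82)/(5.87−3.82) ≈ 10.9382·Δt.
So d_HLID = 48.86, d_MNV = 9.18, d_OCWA = 64.46 km.
Circle about each station: (x + 42.4)² + (y + 73.4)² = 48.86²; (x + 56.2)² + (y + 20.1)² = 9.18²; (x + 20.9)² + (y − 22.6)² = 64.46².
Subtracting the HLID equation from the MNV and OCWA equations removes the quadratic terms:
-27.6 x + 106.6 y = -1319.84
43.0 x + 192.0 y = -8005.54
Solving the 2×2 system: x ≈ -60.7, y ≈ -28.1 km.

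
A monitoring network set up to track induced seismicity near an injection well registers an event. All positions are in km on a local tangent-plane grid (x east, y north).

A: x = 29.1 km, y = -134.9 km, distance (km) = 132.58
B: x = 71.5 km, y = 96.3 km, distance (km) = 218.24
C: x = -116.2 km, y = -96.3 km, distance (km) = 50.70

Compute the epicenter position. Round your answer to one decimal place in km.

Circle about each station: (x − 29.1)² + (y + 134.9)² = 132.58²; (x − 71.5)² + (y − 96.3)² = 218.24²; (x + 116.2)² + (y + 96.3)² = 50.70².
Subtracting pairs of circle equations eliminates x²+y² and gives linear equations (the radical axes):
84.8 x + 462.4 y = -34710.12
-290.6 x + 77.2 y = 18738.28
Solving the 2×2 system: x ≈ -80.5, y ≈ -60.3 km.

x ≈ -80.5 km, y ≈ -60.3 km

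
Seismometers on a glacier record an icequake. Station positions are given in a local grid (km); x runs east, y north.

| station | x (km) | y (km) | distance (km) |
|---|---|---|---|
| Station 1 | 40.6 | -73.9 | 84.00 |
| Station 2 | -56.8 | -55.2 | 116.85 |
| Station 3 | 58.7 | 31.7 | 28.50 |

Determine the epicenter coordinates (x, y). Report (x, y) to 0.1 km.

x ≈ 40.1 km, y ≈ 10.1 km

Circle about each station: (x − 40.6)² + (y + 73.9)² = 84.00²; (x + 56.8)² + (y + 55.2)² = 116.85²; (x − 58.7)² + (y − 31.7)² = 28.50².
Subtracting pairs of circle equations eliminates x²+y² and gives linear equations (the radical axes):
-194.8 x + 37.4 y = -7434.21
36.2 x + 211.2 y = 3584.76
Solving the 2×2 system: x ≈ 40.1, y ≈ 10.1 km.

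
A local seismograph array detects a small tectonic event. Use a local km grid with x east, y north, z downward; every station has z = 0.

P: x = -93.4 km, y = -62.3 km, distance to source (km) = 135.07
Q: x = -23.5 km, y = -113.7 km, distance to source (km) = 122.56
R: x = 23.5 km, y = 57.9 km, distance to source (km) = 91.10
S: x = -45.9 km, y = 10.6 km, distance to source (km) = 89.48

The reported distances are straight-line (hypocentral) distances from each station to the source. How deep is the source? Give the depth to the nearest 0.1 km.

Each station gives a sphere (x−x_i)² + (y−y_i)² + z² = d_i² (stations at z=0).
Subtracting the P sphere from Q and R: z² cancels, leaving linear equations in x and y:
139.8 x − 102.8 y = 4098.04
233.8 x + 240.4 y = 1244.50
Solving: x ≈ 19.310, y ≈ -13.603 km (keep extra digits for the depth step; rounded: 19.3, -13.6).
Then from the P sphere: z² = 135.07² − (x + 93.4)² − (y + 62.3)² with x = 19.310, y = -13.603, so z ≈ 56.294 ≈ 56.3 km.

depth ≈ 56.3 km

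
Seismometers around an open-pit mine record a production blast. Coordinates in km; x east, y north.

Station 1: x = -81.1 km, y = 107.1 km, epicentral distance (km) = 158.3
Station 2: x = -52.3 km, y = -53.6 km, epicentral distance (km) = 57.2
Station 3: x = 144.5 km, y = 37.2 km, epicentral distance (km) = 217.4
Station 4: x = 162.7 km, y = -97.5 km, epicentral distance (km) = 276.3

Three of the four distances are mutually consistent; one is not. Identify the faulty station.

Station 3

Solve using three stations at a time. Using Station 1, Station 2, Station 4 (subtract circle equations pairwise → linear system) gives (x, y) ≈ (-109.2, -48.7).
Distances from that point to each station vs reported:
  Station 1: calculated 158.3 vs reported 158.3 → residual 0.0 km
  Station 2: calculated 57.2 vs reported 57.2 → residual 0.0 km
  Station 3: calculated 267.9 vs reported 217.4 → residual 50.5 km
  Station 4: calculated 276.3 vs reported 276.3 → residual 0.0 km
Station 1, Station 2, Station 4 are mutually consistent (residuals ≈ 0); Station 3 is off by 50.5 km.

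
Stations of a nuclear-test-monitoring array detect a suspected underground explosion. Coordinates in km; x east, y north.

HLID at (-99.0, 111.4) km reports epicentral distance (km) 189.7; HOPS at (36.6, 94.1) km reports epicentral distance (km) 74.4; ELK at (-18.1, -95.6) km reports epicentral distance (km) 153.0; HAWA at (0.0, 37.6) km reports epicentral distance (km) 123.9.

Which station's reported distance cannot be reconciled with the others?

HAWA

Solve using three stations at a time. Using HLID, HOPS, ELK (subtract circle equations pairwise → linear system) gives (x, y) ≈ (71.6, 28.4).
Distances from that point to each station vs reported:
  HLID: calculated 189.7 vs reported 189.7 → residual 0.0 km
  HOPS: calculated 74.5 vs reported 74.4 → residual 0.1 km
  ELK: calculated 153.0 vs reported 153.0 → residual 0.0 km
  HAWA: calculated 72.2 vs reported 123.9 → residual 51.7 km
HLID, HOPS, ELK are mutually consistent (residuals ≈ 0); HAWA is off by 51.7 km.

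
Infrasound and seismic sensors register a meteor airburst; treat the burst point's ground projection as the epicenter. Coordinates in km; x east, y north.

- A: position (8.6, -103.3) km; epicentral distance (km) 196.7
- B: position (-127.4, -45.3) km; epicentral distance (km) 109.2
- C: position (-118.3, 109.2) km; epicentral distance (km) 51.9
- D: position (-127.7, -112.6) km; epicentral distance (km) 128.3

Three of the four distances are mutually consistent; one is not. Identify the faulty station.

Solve using three stations at a time. Using A, B, C (subtract circle equations pairwise → linear system) gives (x, y) ≈ (-100.3, 60.5).
Distances from that point to each station vs reported:
  A: calculated 196.7 vs reported 196.7 → residual 0.0 km
  B: calculated 109.2 vs reported 109.2 → residual 0.0 km
  C: calculated 51.9 vs reported 51.9 → residual 0.0 km
  D: calculated 175.2 vs reported 128.3 → residual 46.9 km
A, B, C are mutually consistent (residuals ≈ 0); D is off by 46.9 km.

D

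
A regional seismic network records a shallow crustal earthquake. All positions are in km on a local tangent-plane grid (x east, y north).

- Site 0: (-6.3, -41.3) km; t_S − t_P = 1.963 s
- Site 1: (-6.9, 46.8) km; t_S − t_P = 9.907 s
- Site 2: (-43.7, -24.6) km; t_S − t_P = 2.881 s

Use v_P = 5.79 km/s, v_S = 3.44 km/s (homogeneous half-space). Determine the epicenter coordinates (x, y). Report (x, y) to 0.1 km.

-22.0 km east, -35.8 km north

Distance from S−P lag: d = Δt · v_P v_S / (v_P − v_S) = Δt · (5.79·3.44)/(5.79−3.44) ≈ 8.4756·Δt.
So d_Site 0 = 16.64, d_Site 1 = 83.97, d_Site 2 = 24.42 km.
Circle about each station: (x + 6.3)² + (y + 41.3)² = 16.64²; (x + 6.9)² + (y − 46.8)² = 83.97²; (x + 43.7)² + (y + 24.6)² = 24.42².
Subtracting pairs of circle equations eliminates x²+y² and gives linear equations (the radical axes):
-1.2 x + 176.2 y = -6281.60
-74.8 x + 33.4 y = 450.02
Solving the 2×2 system: x ≈ -22.0, y ≈ -35.8 km.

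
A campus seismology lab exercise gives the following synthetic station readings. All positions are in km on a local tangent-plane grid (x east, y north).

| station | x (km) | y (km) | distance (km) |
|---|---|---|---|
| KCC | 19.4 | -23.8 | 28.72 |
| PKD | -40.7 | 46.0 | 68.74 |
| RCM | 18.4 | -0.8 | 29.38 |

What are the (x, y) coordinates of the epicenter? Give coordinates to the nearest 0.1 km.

Circle about each station: (x − 19.4)² + (y + 23.8)² = 28.72²; (x + 40.7)² + (y − 46.0)² = 68.74²; (x − 18.4)² + (y + 0.8)² = 29.38².
Subtracting the KCC equation from the PKD and RCM equations removes the quadratic terms:
-120.2 x + 139.6 y = -1070.66
-2.0 x + 46.0 y = -641.95
Solving the 2×2 system: x ≈ -7.7, y ≈ -14.3 km.

x ≈ -7.7 km, y ≈ -14.3 km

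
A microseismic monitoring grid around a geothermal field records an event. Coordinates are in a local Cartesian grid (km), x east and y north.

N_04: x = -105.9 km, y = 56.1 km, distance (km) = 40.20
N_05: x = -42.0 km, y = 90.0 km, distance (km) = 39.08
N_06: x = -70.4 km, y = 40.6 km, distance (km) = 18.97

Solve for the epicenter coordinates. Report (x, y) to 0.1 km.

x ≈ -65.8 km, y ≈ 59.0 km

Circle about each station: (x + 105.9)² + (y − 56.1)² = 40.20²; (x + 42.0)² + (y − 90.0)² = 39.08²; (x + 70.4)² + (y − 40.6)² = 18.97².
Subtracting pairs of circle equations eliminates x²+y² and gives linear equations (the radical axes):
127.8 x + 67.8 y = -4409.23
71.0 x − 31.0 y = -6501.32
Solving the 2×2 system: x ≈ -65.8, y ≈ 59.0 km.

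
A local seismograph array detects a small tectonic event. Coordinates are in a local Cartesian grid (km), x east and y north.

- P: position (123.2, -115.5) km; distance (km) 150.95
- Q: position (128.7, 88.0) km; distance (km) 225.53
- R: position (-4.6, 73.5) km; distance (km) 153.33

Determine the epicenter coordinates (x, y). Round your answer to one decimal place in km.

-23.2 km east, -78.7 km north

Circle about each station: (x − 123.2)² + (y + 115.5)² = 150.95²; (x − 128.7)² + (y − 88.0)² = 225.53²; (x + 4.6)² + (y − 73.5)² = 153.33².
Subtracting the P equation from the Q and R equations removes the quadratic terms:
11.0 x + 407.0 y = -32288.68
-255.6 x + 378.0 y = -23819.27
Solving the 2×2 system: x ≈ -23.2, y ≈ -78.7 km.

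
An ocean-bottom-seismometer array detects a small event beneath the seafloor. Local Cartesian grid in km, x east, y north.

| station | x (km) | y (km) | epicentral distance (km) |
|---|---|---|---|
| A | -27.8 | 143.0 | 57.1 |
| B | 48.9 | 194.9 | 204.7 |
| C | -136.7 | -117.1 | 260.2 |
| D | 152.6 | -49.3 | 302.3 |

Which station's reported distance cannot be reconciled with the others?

B

Solve using three stations at a time. Using A, C, D (subtract circle equations pairwise → linear system) gives (x, y) ≈ (-84.8, 137.9).
Distances from that point to each station vs reported:
  A: calculated 57.2 vs reported 57.1 → residual 0.1 km
  B: calculated 145.3 vs reported 204.7 → residual 59.4 km
  C: calculated 260.2 vs reported 260.2 → residual 0.0 km
  D: calculated 302.3 vs reported 302.3 → residual 0.0 km
A, C, D are mutually consistent (residuals ≈ 0); B is off by 59.4 km.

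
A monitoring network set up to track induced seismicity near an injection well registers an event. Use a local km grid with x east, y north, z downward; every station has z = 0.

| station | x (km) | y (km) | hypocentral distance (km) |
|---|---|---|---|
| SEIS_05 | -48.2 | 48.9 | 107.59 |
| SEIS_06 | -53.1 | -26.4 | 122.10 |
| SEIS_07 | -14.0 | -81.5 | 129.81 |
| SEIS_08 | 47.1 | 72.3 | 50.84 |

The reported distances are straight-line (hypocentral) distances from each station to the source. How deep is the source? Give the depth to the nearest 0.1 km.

Each station gives a sphere (x−x_i)² + (y−y_i)² + z² = d_i² (stations at z=0).
Subtracting the SEIS_05 sphere from SEIS_06 and SEIS_07: z² cancels, leaving linear equations in x and y:
-9.8 x − 150.6 y = -4530.68
68.4 x − 260.8 y = -3151.23
Solving: x ≈ 54.992, y ≈ 26.506 km (keep extra digits for the depth step; rounded: 55.0, 26.5).
Then from the SEIS_05 sphere: z² = 107.59² − (x + 48.2)² − (y − 48.9)² with x = 54.992, y = 26.506, so z ≈ 20.628 ≈ 20.6 km.

depth ≈ 20.6 km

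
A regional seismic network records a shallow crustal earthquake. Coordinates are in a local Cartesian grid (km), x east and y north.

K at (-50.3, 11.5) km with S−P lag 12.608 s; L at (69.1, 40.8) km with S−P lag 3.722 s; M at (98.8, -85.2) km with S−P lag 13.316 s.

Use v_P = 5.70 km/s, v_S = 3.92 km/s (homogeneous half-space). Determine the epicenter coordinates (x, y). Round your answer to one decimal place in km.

(91.5, 81.8)

Distance from S−P lag: d = Δt · v_P v_S / (v_P − v_S) = Δt · (5.70·3.92)/(5.70−3.92) ≈ 12.5528·Δt.
So d_K = 158.27, d_L = 46.72, d_M = 167.15 km.
Circle about each station: (x + 50.3)² + (y − 11.5)² = 158.27²; (x − 69.1)² + (y − 40.8)² = 46.72²; (x − 98.8)² + (y + 85.2)² = 167.15².
Subtracting pairs of circle equations eliminates x²+y² and gives linear equations (the radical axes):
238.8 x + 58.6 y = 26643.74
298.2 x − 193.4 y = 11468.41
Solving the 2×2 system: x ≈ 91.5, y ≈ 81.8 km.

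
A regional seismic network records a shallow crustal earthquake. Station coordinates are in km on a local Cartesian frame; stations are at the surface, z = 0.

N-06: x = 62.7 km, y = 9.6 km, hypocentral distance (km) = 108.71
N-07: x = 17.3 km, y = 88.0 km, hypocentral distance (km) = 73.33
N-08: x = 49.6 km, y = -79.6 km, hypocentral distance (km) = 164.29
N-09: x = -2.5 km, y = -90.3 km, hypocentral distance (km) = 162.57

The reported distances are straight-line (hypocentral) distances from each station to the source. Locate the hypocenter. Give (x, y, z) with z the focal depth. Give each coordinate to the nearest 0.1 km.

Each station gives a sphere (x−x_i)² + (y−y_i)² + z² = d_i² (stations at z=0).
Subtracting the N-06 sphere from N-07 and N-08: z² cancels, leaving linear equations in x and y:
-90.8 x + 156.8 y = 10460.42
-26.2 x − 178.4 y = -10400.47
Solving: x ≈ -11.589, y ≈ 60.001 km (keep extra digits for the depth step; rounded: -11.6, 60.0).
Then from the N-06 sphere: z² = 108.71² − (x − 62.7)² − (y − 9.6)² with x = -11.589, y = 60.001, so z ≈ 61.309 ≈ 61.3 km.

x ≈ -11.6 km, y ≈ 60.0 km, depth ≈ 61.3 km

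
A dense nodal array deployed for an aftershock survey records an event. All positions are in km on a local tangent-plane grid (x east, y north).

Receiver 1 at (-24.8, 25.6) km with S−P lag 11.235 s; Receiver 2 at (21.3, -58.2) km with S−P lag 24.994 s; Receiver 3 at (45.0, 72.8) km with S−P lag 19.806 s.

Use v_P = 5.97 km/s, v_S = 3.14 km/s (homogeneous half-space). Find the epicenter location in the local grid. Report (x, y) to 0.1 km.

x ≈ -86.1 km, y ≈ 67.8 km

Distance from S−P lag: d = Δt · v_P v_S / (v_P − v_S) = Δt · (5.97·3.14)/(5.97−3.14) ≈ 6.6240·Δt.
So d_Receiver 1 = 74.42, d_Receiver 2 = 165.56, d_Receiver 3 = 131.19 km.
Circle about each station: (x + 24.8)² + (y − 25.6)² = 74.42²; (x − 21.3)² + (y + 58.2)² = 165.56²; (x − 45.0)² + (y − 72.8)² = 131.19².
Subtracting the Receiver 1 equation from the Receiver 2 and Receiver 3 equations removes the quadratic terms:
92.2 x − 167.6 y = -19301.25
139.6 x + 94.4 y = -5618.04
Solving the 2×2 system: x ≈ -86.1, y ≈ 67.8 km.
Check against Receiver 1 (with the unrounded x, y): √((x + 24.8)²+(y − 25.6)²) = 74.42 ≈ 74.42 km. ✓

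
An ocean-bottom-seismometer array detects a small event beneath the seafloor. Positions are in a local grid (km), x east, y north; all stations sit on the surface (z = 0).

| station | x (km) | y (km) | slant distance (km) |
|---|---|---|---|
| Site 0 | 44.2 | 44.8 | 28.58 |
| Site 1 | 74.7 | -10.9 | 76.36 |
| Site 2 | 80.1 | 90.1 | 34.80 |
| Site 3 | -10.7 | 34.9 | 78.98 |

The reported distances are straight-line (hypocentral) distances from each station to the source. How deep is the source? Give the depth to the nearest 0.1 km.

z ≈ 12.7 km

Each station gives a sphere (x−x_i)² + (y−y_i)² + z² = d_i² (stations at z=0).
Subtracting the Site 0 sphere from Site 1 and Site 2: z² cancels, leaving linear equations in x and y:
61.0 x − 111.4 y = -3275.81
71.8 x + 90.6 y = 10179.12
Solving: x ≈ 61.897, y ≈ 63.299 km (keep extra digits for the depth step; rounded: 61.9, 63.3).
Then from the Site 0 sphere: z² = 28.58² − (x − 44.2)² − (y − 44.8)² with x = 61.897, y = 63.299, so z ≈ 12.705 ≈ 12.7 km.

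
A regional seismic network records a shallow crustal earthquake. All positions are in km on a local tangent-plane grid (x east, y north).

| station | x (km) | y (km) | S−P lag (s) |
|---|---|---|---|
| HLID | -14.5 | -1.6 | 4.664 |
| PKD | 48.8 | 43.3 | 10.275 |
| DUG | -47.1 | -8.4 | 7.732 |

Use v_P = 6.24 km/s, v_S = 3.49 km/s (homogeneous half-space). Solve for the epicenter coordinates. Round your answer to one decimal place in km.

Distance from S−P lag: d = Δt · v_P v_S / (v_P − v_S) = Δt · (6.24·3.49)/(6.24−3.49) ≈ 7.9191·Δt.
So d_HLID = 36.93, d_PKD = 81.37, d_DUG = 61.23 km.
Circle about each station: (x + 14.5)² + (y + 1.6)² = 36.93²; (x − 48.8)² + (y − 43.3)² = 81.37²; (x + 47.1)² + (y + 8.4)² = 61.23².
Subtracting the HLID equation from the PKD and DUG equations removes the quadratic terms:
126.6 x + 89.8 y = -1213.73
-65.2 x − 13.6 y = -309.13
Solving the 2×2 system: x ≈ 10.7, y ≈ -28.6 km.
Check against HLID (with the unrounded x, y): √((x + 14.5)²+(y + 1.6)²) = 36.95 ≈ 36.93 km. ✓

10.7 km east, -28.6 km north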